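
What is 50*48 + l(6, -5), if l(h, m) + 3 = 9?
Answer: 2406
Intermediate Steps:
l(h, m) = 6 (l(h, m) = -3 + 9 = 6)
50*48 + l(6, -5) = 50*48 + 6 = 2400 + 6 = 2406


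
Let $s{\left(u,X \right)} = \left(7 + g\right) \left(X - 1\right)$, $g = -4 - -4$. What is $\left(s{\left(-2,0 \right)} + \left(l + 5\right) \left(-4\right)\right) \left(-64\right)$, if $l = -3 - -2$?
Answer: $1472$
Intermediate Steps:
$l = -1$ ($l = -3 + 2 = -1$)
$g = 0$ ($g = -4 + 4 = 0$)
$s{\left(u,X \right)} = -7 + 7 X$ ($s{\left(u,X \right)} = \left(7 + 0\right) \left(X - 1\right) = 7 \left(-1 + X\right) = -7 + 7 X$)
$\left(s{\left(-2,0 \right)} + \left(l + 5\right) \left(-4\right)\right) \left(-64\right) = \left(\left(-7 + 7 \cdot 0\right) + \left(-1 + 5\right) \left(-4\right)\right) \left(-64\right) = \left(\left(-7 + 0\right) + 4 \left(-4\right)\right) \left(-64\right) = \left(-7 - 16\right) \left(-64\right) = \left(-23\right) \left(-64\right) = 1472$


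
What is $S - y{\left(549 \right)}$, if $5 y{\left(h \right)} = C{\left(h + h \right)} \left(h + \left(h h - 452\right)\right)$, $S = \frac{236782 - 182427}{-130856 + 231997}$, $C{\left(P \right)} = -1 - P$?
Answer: $\frac{33512696602357}{505705} \approx 6.6269 \cdot 10^{7}$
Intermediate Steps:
$S = \frac{54355}{101141} \approx 0.53742$
$y{\left(h \right)} = \frac{\left(-1 - 2 h\right) \left(-452 + h + h^{2}\right)}{5}$ ($y{\left(h \right)} = \frac{\left(-1 - \left(h + h\right)\right) \left(h + \left(h h - 452\right)\right)}{5} = \frac{\left(-1 - 2 h\right) \left(h + \left(h^{2} - 452\right)\right)}{5} = \frac{\left(-1 - 2 h\right) \left(h + \left(-452 + h^{2}\right)\right)}{5} = \frac{\left(-1 - 2 h\right) \left(-452 + h + h^{2}\right)}{5}$)
$S - y{\left(549 \right)} = \frac{54355}{101141} - - \frac{\left(1 + 2 \cdot 549\right) \left(-452 + 549 + 549^{2}\right)}{5} = \frac{54355}{101141} - - \frac{\left(1 + 1098\right) \left(-452 + 549 + 301401\right)}{5} = \frac{54355}{101141} - \left(- \frac{1}{5}\right) 1099 \cdot 301498 = \frac{54355}{101141} - - \frac{331346302}{5} = \frac{54355}{101141} + \frac{331346302}{5} = \frac{33512696602357}{505705}$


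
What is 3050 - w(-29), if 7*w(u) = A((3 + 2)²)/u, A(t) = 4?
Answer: 619154/203 ≈ 3050.0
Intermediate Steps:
w(u) = 4/(7*u) (w(u) = (4/u)/7 = 4/(7*u))
3050 - w(-29) = 3050 - 4/(7*(-29)) = 3050 - 4*(-1)/(7*29) = 3050 - 1*(-4/203) = 3050 + 4/203 = 619154/203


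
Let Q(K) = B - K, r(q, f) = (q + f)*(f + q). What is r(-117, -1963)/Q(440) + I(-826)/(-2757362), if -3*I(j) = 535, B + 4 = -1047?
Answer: -3976483563635/1370408914 ≈ -2901.7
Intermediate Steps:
B = -1051 (B = -4 - 1047 = -1051)
r(q, f) = (f + q)² (r(q, f) = (f + q)*(f + q) = (f + q)²)
I(j) = -535/3 (I(j) = -⅓*535 = -535/3)
Q(K) = -1051 - K
r(-117, -1963)/Q(440) + I(-826)/(-2757362) = (-1963 - 117)²/(-1051 - 1*440) - 535/3/(-2757362) = (-2080)²/(-1051 - 440) - 535/3*(-1/2757362) = 4326400/(-1491) + 535/8272086 = 4326400*(-1/1491) + 535/8272086 = -4326400/1491 + 535/8272086 = -3976483563635/1370408914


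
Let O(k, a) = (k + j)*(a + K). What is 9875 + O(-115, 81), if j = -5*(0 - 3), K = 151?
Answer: -13325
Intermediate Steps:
j = 15 (j = -5*(-3) = 15)
O(k, a) = (15 + k)*(151 + a) (O(k, a) = (k + 15)*(a + 151) = (15 + k)*(151 + a))
9875 + O(-115, 81) = 9875 + (2265 + 15*81 + 151*(-115) + 81*(-115)) = 9875 + (2265 + 1215 - 17365 - 9315) = 9875 - 23200 = -13325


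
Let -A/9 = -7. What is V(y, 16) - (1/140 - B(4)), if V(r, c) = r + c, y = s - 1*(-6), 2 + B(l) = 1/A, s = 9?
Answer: 36551/1260 ≈ 29.009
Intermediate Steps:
A = 63 (A = -9*(-7) = 63)
B(l) = -125/63 (B(l) = -2 + 1/63 = -125/63)
y = 15 (y = 9 - 1*(-6) = 9 + 6 = 15)
V(r, c) = c + r
V(y, 16) - (1/140 - B(4)) = (16 + 15) - (1/140 - 1*(-125/63)) = 31 - (1/140 + 125/63) = 31 - 1*2509/1260 = 31 - 2509/1260 = 36551/1260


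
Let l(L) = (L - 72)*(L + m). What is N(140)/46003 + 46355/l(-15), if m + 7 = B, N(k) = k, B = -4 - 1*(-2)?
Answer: 2132761385/96054264 ≈ 22.204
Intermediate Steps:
B = -2 (B = -4 + 2 = -2)
m = -9 (m = -7 - 2 = -9)
l(L) = (-72 + L)*(-9 + L) (l(L) = (L - 72)*(L - 9) = (-72 + L)*(-9 + L))
N(140)/46003 + 46355/l(-15) = 140/46003 + 46355/(648 + (-15)² - 81*(-15)) = 140*(1/46003) + 46355/(648 + 225 + 1215) = 140/46003 + 46355/2088 = 2132761385/96054264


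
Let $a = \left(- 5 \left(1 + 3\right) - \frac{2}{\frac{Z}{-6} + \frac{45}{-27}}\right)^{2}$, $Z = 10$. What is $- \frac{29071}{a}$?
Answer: $- \frac{726775}{9409} \approx -77.243$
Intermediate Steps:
$a = \frac{9409}{25}$ ($a = \left(- 5 \left(1 + 3\right) - \frac{2}{\frac{10}{-6} + \frac{45}{-27}}\right)^{2} = \left(\left(-5\right) 4 - \frac{2}{10 \left(- \frac{1}{6}\right) + 45 \left(- \frac{1}{27}\right)}\right)^{2} = \left(-20 - \frac{2}{- \frac{5}{3} - \frac{5}{3}}\right)^{2} = \left(-20 - \frac{2}{- \frac{10}{3}}\right)^{2} = \left(-20 - - \frac{3}{5}\right)^{2} = \left(-20 + \frac{3}{5}\right)^{2} = \left(- \frac{97}{5}\right)^{2} = \frac{9409}{25} \approx 376.36$)
$- \frac{29071}{a} = - \frac{29071}{\frac{9409}{25}} = \left(-29071\right) \frac{25}{9409} = - \frac{726775}{9409}$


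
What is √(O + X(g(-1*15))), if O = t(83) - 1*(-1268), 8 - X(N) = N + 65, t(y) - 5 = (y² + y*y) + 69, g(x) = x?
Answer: √15078 ≈ 122.79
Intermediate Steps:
t(y) = 74 + 2*y² (t(y) = 5 + ((y² + y*y) + 69) = 5 + ((y² + y²) + 69) = 5 + (2*y² + 69) = 5 + (69 + 2*y²) = 74 + 2*y²)
X(N) = -57 - N (X(N) = 8 - (N + 65) = 8 - (65 + N) = 8 + (-65 - N) = -57 - N)
O = 15120 (O = (74 + 2*83²) - 1*(-1268) = (74 + 2*6889) + 1268 = (74 + 13778) + 1268 = 13852 + 1268 = 15120)
√(O + X(g(-1*15))) = √(15120 + (-57 - (-1)*15)) = √(15120 + (-57 - 1*(-15))) = √(15120 + (-57 + 15)) = √(15120 - 42) = √15078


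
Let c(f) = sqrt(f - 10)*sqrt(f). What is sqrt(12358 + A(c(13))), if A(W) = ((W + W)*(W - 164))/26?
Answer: sqrt(2089009 - 2132*sqrt(39))/13 ≈ 110.83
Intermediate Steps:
c(f) = sqrt(f)*sqrt(-10 + f) (c(f) = sqrt(-10 + f)*sqrt(f) = sqrt(f)*sqrt(-10 + f))
A(W) = W*(-164 + W)/13 (A(W) = ((2*W)*(-164 + W))*(1/26) = (2*W*(-164 + W))*(1/26) = W*(-164 + W)/13)
sqrt(12358 + A(c(13))) = sqrt(12358 + (sqrt(13)*sqrt(-10 + 13))*(-164 + sqrt(13)*sqrt(-10 + 13))/13) = sqrt(12358 + (sqrt(13)*sqrt(3))*(-164 + sqrt(13)*sqrt(3))/13) = sqrt(12358 + sqrt(39)*(-164 + sqrt(39))/13)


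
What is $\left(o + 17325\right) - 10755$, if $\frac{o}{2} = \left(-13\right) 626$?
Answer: $-9706$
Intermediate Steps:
$o = -16276$ ($o = 2 \left(\left(-13\right) 626\right) = 2 \left(-8138\right) = -16276$)
$\left(o + 17325\right) - 10755 = \left(-16276 + 17325\right) - 10755 = 1049 - 10755 = -9706$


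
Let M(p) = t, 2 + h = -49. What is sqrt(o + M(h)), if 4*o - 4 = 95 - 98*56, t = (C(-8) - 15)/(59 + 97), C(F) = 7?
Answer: I*sqrt(8196981)/78 ≈ 36.706*I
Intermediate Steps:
h = -51 (h = -2 - 49 = -51)
t = -2/39 (t = (7 - 15)/(59 + 97) = -8/156 = -8*1/156 = -2/39 ≈ -0.051282)
o = -5389/4 (o = 1 + (95 - 98*56)/4 = 1 + (95 - 5488)/4 = 1 + (1/4)*(-5393) = 1 - 5393/4 = -5389/4 ≈ -1347.3)
M(p) = -2/39
sqrt(o + M(h)) = sqrt(-5389/4 - 2/39) = sqrt(-210179/156) = I*sqrt(8196981)/78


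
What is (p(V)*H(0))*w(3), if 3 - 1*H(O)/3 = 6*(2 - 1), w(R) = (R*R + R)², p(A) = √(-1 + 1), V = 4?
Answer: 0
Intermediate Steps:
p(A) = 0 (p(A) = √0 = 0)
w(R) = (R + R²)² (w(R) = (R² + R)² = (R + R²)²)
H(O) = -9 (H(O) = 9 - 18*(2 - 1) = 9 - 18 = -9)
(p(V)*H(0))*w(3) = (0*(-9))*(3²*(1 + 3)²) = 0*(9*4²) = 0*(9*16) = 0*144 = 0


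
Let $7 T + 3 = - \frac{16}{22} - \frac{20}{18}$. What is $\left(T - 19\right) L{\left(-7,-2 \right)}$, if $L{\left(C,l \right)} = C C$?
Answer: $- \frac{95522}{99} \approx -964.87$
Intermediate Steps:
$L{\left(C,l \right)} = C^{2}$
$T = - \frac{479}{693}$ ($T = - \frac{3}{7} + \frac{- \frac{16}{22} - \frac{20}{18}}{7} = - \frac{3}{7} + \frac{\left(-16\right) \frac{1}{22} - \frac{10}{9}}{7} = - \frac{3}{7} + \frac{- \frac{8}{11} - \frac{10}{9}}{7} = - \frac{3}{7} + \frac{1}{7} \left(- \frac{182}{99}\right) = - \frac{3}{7} - \frac{26}{99} = - \frac{479}{693} \approx -0.6912$)
$\left(T - 19\right) L{\left(-7,-2 \right)} = \left(- \frac{479}{693} - 19\right) \left(-7\right)^{2} = \left(- \frac{13646}{693}\right) 49 = - \frac{95522}{99}$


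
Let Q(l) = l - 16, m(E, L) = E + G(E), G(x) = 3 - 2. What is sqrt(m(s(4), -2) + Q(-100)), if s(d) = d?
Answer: I*sqrt(111) ≈ 10.536*I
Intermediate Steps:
G(x) = 1
m(E, L) = 1 + E (m(E, L) = E + 1 = 1 + E)
Q(l) = -16 + l
sqrt(m(s(4), -2) + Q(-100)) = sqrt((1 + 4) + (-16 - 100)) = sqrt(5 - 116) = sqrt(-111) = I*sqrt(111)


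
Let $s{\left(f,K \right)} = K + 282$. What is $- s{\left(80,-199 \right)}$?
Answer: $-83$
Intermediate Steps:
$s{\left(f,K \right)} = 282 + K$
$- s{\left(80,-199 \right)} = - (282 - 199) = \left(-1\right) 83 = -83$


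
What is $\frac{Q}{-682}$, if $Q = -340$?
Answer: $\frac{170}{341} \approx 0.49853$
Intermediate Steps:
$\frac{Q}{-682} = - \frac{340}{-682} = \left(-340\right) \left(- \frac{1}{682}\right) = \frac{170}{341}$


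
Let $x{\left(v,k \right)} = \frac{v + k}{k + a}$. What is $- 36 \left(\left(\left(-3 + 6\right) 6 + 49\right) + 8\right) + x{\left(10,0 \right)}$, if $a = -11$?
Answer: $- \frac{29710}{11} \approx -2700.9$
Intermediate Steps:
$x{\left(v,k \right)} = \frac{k + v}{-11 + k}$ ($x{\left(v,k \right)} = \frac{v + k}{k - 11} = \frac{k + v}{-11 + k}$)
$- 36 \left(\left(\left(-3 + 6\right) 6 + 49\right) + 8\right) + x{\left(10,0 \right)} = - 36 \left(\left(\left(-3 + 6\right) 6 + 49\right) + 8\right) + \frac{0 + 10}{-11 + 0} = - 36 \left(\left(3 \cdot 6 + 49\right) + 8\right) + \frac{1}{-11} \cdot 10 = - 36 \left(\left(18 + 49\right) + 8\right) - \frac{10}{11} = - 36 \left(67 + 8\right) - \frac{10}{11} = \left(-36\right) 75 - \frac{10}{11} = -2700 - \frac{10}{11} = - \frac{29710}{11}$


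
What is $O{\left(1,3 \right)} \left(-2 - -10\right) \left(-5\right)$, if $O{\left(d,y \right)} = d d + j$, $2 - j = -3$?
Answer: $-240$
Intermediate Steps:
$j = 5$ ($j = 2 - -3 = 2 + 3 = 5$)
$O{\left(d,y \right)} = 5 + d^{2}$ ($O{\left(d,y \right)} = d d + 5 = d^{2} + 5 = 5 + d^{2}$)
$O{\left(1,3 \right)} \left(-2 - -10\right) \left(-5\right) = \left(5 + 1^{2}\right) \left(-2 - -10\right) \left(-5\right) = \left(5 + 1\right) \left(-2 + 10\right) \left(-5\right) = 6 \cdot 8 \left(-5\right) = 48 \left(-5\right) = -240$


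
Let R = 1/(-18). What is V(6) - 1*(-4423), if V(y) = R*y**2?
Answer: 4421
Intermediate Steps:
R = -1/18 ≈ -0.055556
V(y) = -y**2/18
V(6) - 1*(-4423) = -1/18*6**2 - 1*(-4423) = -1/18*36 + 4423 = -2 + 4423 = 4421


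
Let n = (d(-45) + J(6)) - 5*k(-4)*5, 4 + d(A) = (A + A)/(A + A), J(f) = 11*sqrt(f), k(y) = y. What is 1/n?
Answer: 97/8683 - 11*sqrt(6)/8683 ≈ 0.0080681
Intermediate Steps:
d(A) = -3 (d(A) = -4 + (A + A)/(A + A) = -4 + (2*A)/((2*A)) = -4 + (2*A)*(1/(2*A)) = -4 + 1 = -3)
n = 97 + 11*sqrt(6) (n = (-3 + 11*sqrt(6)) - 5*(-4)*5 = (-3 + 11*sqrt(6)) + 20*5 = (-3 + 11*sqrt(6)) + 100 = 97 + 11*sqrt(6) ≈ 123.94)
1/n = 1/(97 + 11*sqrt(6))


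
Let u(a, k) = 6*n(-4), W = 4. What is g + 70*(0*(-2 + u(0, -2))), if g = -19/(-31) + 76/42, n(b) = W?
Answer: 1577/651 ≈ 2.4224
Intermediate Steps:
n(b) = 4
g = 1577/651 (g = -19*(-1/31) + 76*(1/42) = 19/31 + 38/21 = 1577/651 ≈ 2.4224)
u(a, k) = 24 (u(a, k) = 6*4 = 24)
g + 70*(0*(-2 + u(0, -2))) = 1577/651 + 70*(0*(-2 + 24)) = 1577/651 + 70*(0*22) = 1577/651 + 70*0 = 1577/651 + 0 = 1577/651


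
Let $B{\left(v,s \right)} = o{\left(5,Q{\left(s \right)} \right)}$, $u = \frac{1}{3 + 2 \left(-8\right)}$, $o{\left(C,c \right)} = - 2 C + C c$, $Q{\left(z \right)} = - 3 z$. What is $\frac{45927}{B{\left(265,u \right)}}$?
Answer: $- \frac{597051}{115} \approx -5191.8$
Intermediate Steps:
$u = - \frac{1}{13}$ ($u = \frac{1}{3 - 16} = \frac{1}{-13} = - \frac{1}{13} \approx -0.076923$)
$B{\left(v,s \right)} = -10 - 15 s$ ($B{\left(v,s \right)} = 5 \left(-2 - 3 s\right) = -10 - 15 s$)
$\frac{45927}{B{\left(265,u \right)}} = \frac{45927}{-10 - - \frac{15}{13}} = \frac{45927}{-10 + \frac{15}{13}} = \frac{45927}{- \frac{115}{13}} = 45927 \left(- \frac{13}{115}\right) = - \frac{597051}{115}$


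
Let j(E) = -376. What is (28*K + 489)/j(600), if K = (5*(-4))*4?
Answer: 1751/376 ≈ 4.6569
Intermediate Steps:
K = -80 (K = -20*4 = -80)
(28*K + 489)/j(600) = (28*(-80) + 489)/(-376) = (-2240 + 489)*(-1/376) = -1751*(-1/376) = 1751/376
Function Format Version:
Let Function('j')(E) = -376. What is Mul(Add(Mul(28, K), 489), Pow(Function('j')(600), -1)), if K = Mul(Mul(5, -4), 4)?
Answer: Rational(1751, 376) ≈ 4.6569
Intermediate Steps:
K = -80 (K = Mul(-20, 4) = -80)
Mul(Add(Mul(28, K), 489), Pow(Function('j')(600), -1)) = Mul(Add(Mul(28, -80), 489), Pow(-376, -1)) = Mul(Add(-2240, 489), Rational(-1, 376)) = Mul(-1751, Rational(-1, 376)) = Rational(1751, 376)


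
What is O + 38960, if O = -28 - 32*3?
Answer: 38836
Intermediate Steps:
O = -124 (O = -28 - 96 = -124)
O + 38960 = -124 + 38960 = 38836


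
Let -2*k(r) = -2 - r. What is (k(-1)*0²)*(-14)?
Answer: 0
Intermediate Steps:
k(r) = 1 + r/2 (k(r) = -(-2 - r)/2 = 1 + r/2)
(k(-1)*0²)*(-14) = ((1 + (½)*(-1))*0²)*(-14) = ((1 - ½)*0)*(-14) = ((½)*0)*(-14) = 0*(-14) = 0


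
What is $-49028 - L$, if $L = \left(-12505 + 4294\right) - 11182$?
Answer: $-29635$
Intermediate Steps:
$L = -19393$ ($L = -8211 - 11182 = -19393$)
$-49028 - L = -49028 - -19393 = -49028 + 19393 = -29635$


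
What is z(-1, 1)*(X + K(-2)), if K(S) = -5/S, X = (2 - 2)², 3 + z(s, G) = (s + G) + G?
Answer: -5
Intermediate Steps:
z(s, G) = -3 + s + 2*G (z(s, G) = -3 + ((s + G) + G) = -3 + ((G + s) + G) = -3 + (s + 2*G) = -3 + s + 2*G)
X = 0 (X = 0² = 0)
z(-1, 1)*(X + K(-2)) = (-3 - 1 + 2*1)*(0 - 5/(-2)) = (-3 - 1 + 2)*(0 - 5*(-½)) = -2*(0 + 5/2) = -2*5/2 = -5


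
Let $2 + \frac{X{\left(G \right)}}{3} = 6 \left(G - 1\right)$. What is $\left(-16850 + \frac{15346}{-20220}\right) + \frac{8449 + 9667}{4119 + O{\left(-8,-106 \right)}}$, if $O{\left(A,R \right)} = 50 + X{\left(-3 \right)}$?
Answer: $- \frac{696764405983}{41360010} \approx -16846.0$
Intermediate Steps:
$X{\left(G \right)} = -24 + 18 G$ ($X{\left(G \right)} = -6 + 3 \cdot 6 \left(G - 1\right) = -6 + 3 \cdot 6 \left(-1 + G\right) = -6 + 3 \left(-6 + 6 G\right) = -6 + \left(-18 + 18 G\right) = -24 + 18 G$)
$O{\left(A,R \right)} = -28$ ($O{\left(A,R \right)} = 50 + \left(-24 + 18 \left(-3\right)\right) = 50 - 78 = -28$)
$\left(-16850 + \frac{15346}{-20220}\right) + \frac{8449 + 9667}{4119 + O{\left(-8,-106 \right)}} = \left(-16850 + \frac{15346}{-20220}\right) + \frac{8449 + 9667}{4119 - 28} = \left(-16850 + 15346 \left(- \frac{1}{20220}\right)\right) + \frac{18116}{4091} = \left(-16850 - \frac{7673}{10110}\right) + 18116 \cdot \frac{1}{4091} = - \frac{170361173}{10110} + \frac{18116}{4091} = - \frac{696764405983}{41360010}$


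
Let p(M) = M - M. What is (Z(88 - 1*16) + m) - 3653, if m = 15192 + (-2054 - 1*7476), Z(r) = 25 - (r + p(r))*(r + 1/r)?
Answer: -3151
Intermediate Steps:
p(M) = 0
Z(r) = 25 - r*(r + 1/r) (Z(r) = 25 - (r + 0)*(r + 1/r) = 25 - r*(r + 1/r))
m = 5662 (m = 15192 + (-2054 - 7476) = 15192 - 9530 = 5662)
(Z(88 - 1*16) + m) - 3653 = ((24 - (88 - 1*16)²) + 5662) - 3653 = ((24 - (88 - 16)²) + 5662) - 3653 = ((24 - 1*72²) + 5662) - 3653 = ((24 - 1*5184) + 5662) - 3653 = ((24 - 5184) + 5662) - 3653 = (-5160 + 5662) - 3653 = 502 - 3653 = -3151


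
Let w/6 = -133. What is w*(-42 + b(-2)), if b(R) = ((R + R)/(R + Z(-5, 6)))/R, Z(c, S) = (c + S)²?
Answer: 35112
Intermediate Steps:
Z(c, S) = (S + c)²
w = -798 (w = 6*(-133) = -798)
b(R) = 2/(1 + R) (b(R) = ((R + R)/(R + (6 - 5)²))/R = ((2*R)/(R + 1²))/R = ((2*R)/(R + 1))/R = ((2*R)/(1 + R))/R = (2*R/(1 + R))/R = 2/(1 + R))
w*(-42 + b(-2)) = -798*(-42 + 2/(1 - 2)) = -798*(-42 + 2/(-1)) = -798*(-42 + 2*(-1)) = -798*(-42 - 2) = -798*(-44) = 35112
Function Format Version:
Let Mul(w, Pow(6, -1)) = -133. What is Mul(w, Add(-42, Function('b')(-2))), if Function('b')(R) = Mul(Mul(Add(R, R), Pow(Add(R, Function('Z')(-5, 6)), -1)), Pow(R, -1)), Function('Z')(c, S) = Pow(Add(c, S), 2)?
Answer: 35112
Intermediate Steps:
Function('Z')(c, S) = Pow(Add(S, c), 2)
w = -798 (w = Mul(6, -133) = -798)
Function('b')(R) = Mul(2, Pow(Add(1, R), -1)) (Function('b')(R) = Mul(Mul(Add(R, R), Pow(Add(R, Pow(Add(6, -5), 2)), -1)), Pow(R, -1)) = Mul(Mul(Mul(2, R), Pow(Add(R, Pow(1, 2)), -1)), Pow(R, -1)) = Mul(Mul(Mul(2, R), Pow(Add(R, 1), -1)), Pow(R, -1)) = Mul(Mul(Mul(2, R), Pow(Add(1, R), -1)), Pow(R, -1)) = Mul(Mul(2, R, Pow(Add(1, R), -1)), Pow(R, -1)) = Mul(2, Pow(Add(1, R), -1)))
Mul(w, Add(-42, Function('b')(-2))) = Mul(-798, Add(-42, Mul(2, Pow(Add(1, -2), -1)))) = Mul(-798, Add(-42, Mul(2, Pow(-1, -1)))) = Mul(-798, Add(-42, Mul(2, -1))) = Mul(-798, Add(-42, -2)) = Mul(-798, -44) = 35112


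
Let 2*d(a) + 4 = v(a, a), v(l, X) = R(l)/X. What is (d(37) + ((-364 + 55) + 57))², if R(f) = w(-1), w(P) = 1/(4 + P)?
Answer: 3179493769/49284 ≈ 64514.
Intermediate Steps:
R(f) = ⅓ (R(f) = 1/(4 - 1) = 1/3 = ⅓)
v(l, X) = 1/(3*X)
d(a) = -2 + 1/(6*a) (d(a) = -2 + (1/(3*a))/2 = -2 + 1/(6*a))
(d(37) + ((-364 + 55) + 57))² = ((-2 + (⅙)/37) + ((-364 + 55) + 57))² = ((-2 + (⅙)*(1/37)) + (-309 + 57))² = ((-2 + 1/222) - 252)² = (-443/222 - 252)² = (-56387/222)² = 3179493769/49284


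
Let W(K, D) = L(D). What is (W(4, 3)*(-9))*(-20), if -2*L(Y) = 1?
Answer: -90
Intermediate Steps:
L(Y) = -½ (L(Y) = -½*1 = -½)
W(K, D) = -½
(W(4, 3)*(-9))*(-20) = -½*(-9)*(-20) = (9/2)*(-20) = -90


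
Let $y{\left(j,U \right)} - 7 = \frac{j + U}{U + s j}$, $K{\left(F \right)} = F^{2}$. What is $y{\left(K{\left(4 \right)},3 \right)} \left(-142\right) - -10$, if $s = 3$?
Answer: $- \frac{52882}{51} \approx -1036.9$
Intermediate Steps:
$y{\left(j,U \right)} = 7 + \frac{U + j}{U + 3 j}$ ($y{\left(j,U \right)} = 7 + \frac{j + U}{U + 3 j} = 7 + \frac{U + j}{U + 3 j}$)
$y{\left(K{\left(4 \right)},3 \right)} \left(-142\right) - -10 = \frac{2 \left(4 \cdot 3 + 11 \cdot 4^{2}\right)}{3 + 3 \cdot 4^{2}} \left(-142\right) - -10 = \frac{2 \left(12 + 11 \cdot 16\right)}{3 + 3 \cdot 16} \left(-142\right) + 10 = \frac{2 \left(12 + 176\right)}{3 + 48} \left(-142\right) + 10 = 2 \cdot \frac{1}{51} \cdot 188 \left(-142\right) + 10 = \frac{376}{51} \left(-142\right) + 10 = - \frac{53392}{51} + 10 = - \frac{52882}{51}$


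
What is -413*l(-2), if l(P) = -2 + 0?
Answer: 826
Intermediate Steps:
l(P) = -2
-413*l(-2) = -413*(-2) = 826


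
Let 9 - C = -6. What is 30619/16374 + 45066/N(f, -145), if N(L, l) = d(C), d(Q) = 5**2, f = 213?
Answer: 738676159/409350 ≈ 1804.5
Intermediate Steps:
C = 15 (C = 9 - 1*(-6) = 9 + 6 = 15)
d(Q) = 25
N(L, l) = 25
30619/16374 + 45066/N(f, -145) = 30619/16374 + 45066/25 = 738676159/409350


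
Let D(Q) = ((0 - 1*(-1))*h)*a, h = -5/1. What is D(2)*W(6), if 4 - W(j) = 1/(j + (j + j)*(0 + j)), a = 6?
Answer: -1555/13 ≈ -119.62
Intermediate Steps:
h = -5 (h = -5*1 = -5)
D(Q) = -30 (D(Q) = ((0 - 1*(-1))*(-5))*6 = ((0 + 1)*(-5))*6 = (1*(-5))*6 = -5*6 = -30)
W(j) = 4 - 1/(j + 2*j**2) (W(j) = 4 - 1/(j + (j + j)*(0 + j)) = 4 - 1/(j + (2*j)*j) = 4 - 1/(j + 2*j**2))
D(2)*W(6) = -30*(-1 + 4*6 + 8*6**2)/(6*(1 + 2*6)) = -5*(-1 + 24 + 8*36)/(1 + 12) = -5*(-1 + 24 + 288)/13 = -5*311/13 = -30*311/78 = -1555/13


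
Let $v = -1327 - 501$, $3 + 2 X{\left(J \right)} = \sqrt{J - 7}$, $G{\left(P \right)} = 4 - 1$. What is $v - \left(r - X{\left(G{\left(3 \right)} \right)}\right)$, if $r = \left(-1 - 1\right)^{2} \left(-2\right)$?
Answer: $- \frac{3643}{2} + i \approx -1821.5 + 1.0 i$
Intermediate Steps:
$G{\left(P \right)} = 3$ ($G{\left(P \right)} = 4 - 1 = 3$)
$X{\left(J \right)} = - \frac{3}{2} + \frac{\sqrt{-7 + J}}{2}$ ($X{\left(J \right)} = - \frac{3}{2} + \frac{\sqrt{J - 7}}{2} = - \frac{3}{2} + \frac{\sqrt{-7 + J}}{2}$)
$r = -8$ ($r = \left(-2\right)^{2} \left(-2\right) = 4 \left(-2\right) = -8$)
$v = -1828$
$v - \left(r - X{\left(G{\left(3 \right)} \right)}\right) = -1828 - \left(-8 - \left(- \frac{3}{2} + \frac{\sqrt{-7 + 3}}{2}\right)\right) = -1828 - \left(-8 - \left(- \frac{3}{2} + \frac{\sqrt{-4}}{2}\right)\right) = -1828 - \left(-8 - \left(- \frac{3}{2} + \frac{2 i}{2}\right)\right) = -1828 - \left(-8 - \left(- \frac{3}{2} + i\right)\right) = -1828 - \left(-8 + \left(\frac{3}{2} - i\right)\right) = -1828 - \left(- \frac{13}{2} - i\right) = -1828 + \left(\frac{13}{2} + i\right) = - \frac{3643}{2} + i$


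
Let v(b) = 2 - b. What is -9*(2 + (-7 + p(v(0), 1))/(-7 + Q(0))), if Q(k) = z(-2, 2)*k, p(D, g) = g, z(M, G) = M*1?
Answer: -180/7 ≈ -25.714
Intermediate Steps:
z(M, G) = M
Q(k) = -2*k
-9*(2 + (-7 + p(v(0), 1))/(-7 + Q(0))) = -9*(2 + (-7 + 1)/(-7 - 2*0)) = -9*(2 - 6/(-7 + 0)) = -9*(2 - 6/(-7)) = -9*(2 - 6*(-⅐)) = -9*(2 + 6/7) = -9*20/7 = -180/7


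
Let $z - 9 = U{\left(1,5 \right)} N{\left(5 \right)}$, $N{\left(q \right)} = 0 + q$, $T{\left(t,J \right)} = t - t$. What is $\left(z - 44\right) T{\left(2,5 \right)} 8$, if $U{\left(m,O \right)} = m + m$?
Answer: $0$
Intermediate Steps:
$U{\left(m,O \right)} = 2 m$
$T{\left(t,J \right)} = 0$
$N{\left(q \right)} = q$
$z = 19$ ($z = 9 + 2 \cdot 1 \cdot 5 = 9 + 2 \cdot 5 = 9 + 10 = 19$)
$\left(z - 44\right) T{\left(2,5 \right)} 8 = \left(19 - 44\right) 0 \cdot 8 = \left(19 + \left(-123 + 79\right)\right) 0 = \left(19 - 44\right) 0 = \left(-25\right) 0 = 0$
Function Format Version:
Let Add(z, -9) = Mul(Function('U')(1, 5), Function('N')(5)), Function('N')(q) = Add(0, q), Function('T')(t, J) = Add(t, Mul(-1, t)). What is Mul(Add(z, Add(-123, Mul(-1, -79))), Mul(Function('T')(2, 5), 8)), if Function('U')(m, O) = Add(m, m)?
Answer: 0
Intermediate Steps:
Function('U')(m, O) = Mul(2, m)
Function('T')(t, J) = 0
Function('N')(q) = q
z = 19 (z = Add(9, Mul(Mul(2, 1), 5)) = Add(9, Mul(2, 5)) = Add(9, 10) = 19)
Mul(Add(z, Add(-123, Mul(-1, -79))), Mul(Function('T')(2, 5), 8)) = Mul(Add(19, Add(-123, Mul(-1, -79))), Mul(0, 8)) = Mul(Add(19, Add(-123, 79)), 0) = Mul(Add(19, -44), 0) = Mul(-25, 0) = 0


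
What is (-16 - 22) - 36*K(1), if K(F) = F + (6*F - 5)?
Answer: -110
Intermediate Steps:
K(F) = -5 + 7*F (K(F) = F + (-5 + 6*F) = -5 + 7*F)
(-16 - 22) - 36*K(1) = (-16 - 22) - 36*(-5 + 7*1) = -38 - 36*(-5 + 7) = -38 - 36*2 = -38 - 72 = -110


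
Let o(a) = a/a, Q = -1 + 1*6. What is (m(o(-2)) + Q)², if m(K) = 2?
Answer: 49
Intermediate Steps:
Q = 5 (Q = -1 + 6 = 5)
o(a) = 1
(m(o(-2)) + Q)² = (2 + 5)² = 7² = 49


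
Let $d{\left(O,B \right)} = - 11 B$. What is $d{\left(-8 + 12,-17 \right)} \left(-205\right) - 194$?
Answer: $-38529$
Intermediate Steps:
$d{\left(-8 + 12,-17 \right)} \left(-205\right) - 194 = \left(-11\right) \left(-17\right) \left(-205\right) - 194 = 187 \left(-205\right) - 194 = -38335 - 194 = -38529$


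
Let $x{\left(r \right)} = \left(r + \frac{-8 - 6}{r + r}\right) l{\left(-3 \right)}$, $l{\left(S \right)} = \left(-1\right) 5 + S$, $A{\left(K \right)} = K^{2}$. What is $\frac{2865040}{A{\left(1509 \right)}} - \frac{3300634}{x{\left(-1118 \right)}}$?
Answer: $- \frac{697835680510361}{1897441501518} \approx -367.78$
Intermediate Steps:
$l{\left(S \right)} = -5 + S$
$x{\left(r \right)} = - 8 r + \frac{56}{r}$ ($x{\left(r \right)} = \left(r + \frac{-8 - 6}{r + r}\right) \left(-5 - 3\right) = \left(r - \frac{14}{2 r}\right) \left(-8\right) = \left(r - 14 \frac{1}{2 r}\right) \left(-8\right) = \left(r - \frac{7}{r}\right) \left(-8\right) = - 8 r + \frac{56}{r}$)
$\frac{2865040}{A{\left(1509 \right)}} - \frac{3300634}{x{\left(-1118 \right)}} = \frac{2865040}{1509^{2}} - \frac{3300634}{\left(-8\right) \left(-1118\right) + \frac{56}{-1118}} = \frac{2865040}{2277081} - \frac{3300634}{8944 + 56 \left(- \frac{1}{1118}\right)} = 2865040 \cdot \frac{1}{2277081} - \frac{3300634}{8944 - \frac{28}{559}} = \frac{2865040}{2277081} - \frac{3300634}{\frac{4999668}{559}} = \frac{2865040}{2277081} - \frac{922527203}{2499834} = - \frac{697835680510361}{1897441501518}$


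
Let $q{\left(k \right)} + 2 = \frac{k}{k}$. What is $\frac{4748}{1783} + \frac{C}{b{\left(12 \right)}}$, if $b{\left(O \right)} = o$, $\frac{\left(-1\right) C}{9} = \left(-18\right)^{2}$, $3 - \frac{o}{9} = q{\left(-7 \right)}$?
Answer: $- \frac{139675}{1783} \approx -78.337$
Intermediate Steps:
$q{\left(k \right)} = -1$ ($q{\left(k \right)} = -2 + \frac{k}{k} = -2 + 1 = -1$)
$o = 36$ ($o = 27 - -9 = 27 + 9 = 36$)
$C = -2916$ ($C = - 9 \left(-18\right)^{2} = \left(-9\right) 324 = -2916$)
$b{\left(O \right)} = 36$
$\frac{4748}{1783} + \frac{C}{b{\left(12 \right)}} = \frac{4748}{1783} - \frac{2916}{36} = 4748 \cdot \frac{1}{1783} - 81 = \frac{4748}{1783} - 81 = - \frac{139675}{1783}$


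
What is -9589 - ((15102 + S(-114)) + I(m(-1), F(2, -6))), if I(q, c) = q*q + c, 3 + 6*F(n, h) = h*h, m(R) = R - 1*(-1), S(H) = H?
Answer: -49165/2 ≈ -24583.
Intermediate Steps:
m(R) = 1 + R (m(R) = R + 1 = 1 + R)
F(n, h) = -½ + h²/6 (F(n, h) = -½ + (h*h)/6 = -½ + h²/6)
I(q, c) = c + q² (I(q, c) = q² + c = c + q²)
-9589 - ((15102 + S(-114)) + I(m(-1), F(2, -6))) = -9589 - ((15102 - 114) + ((-½ + (⅙)*(-6)²) + (1 - 1)²)) = -9589 - (14988 + ((-½ + (⅙)*36) + 0²)) = -9589 - (14988 + ((-½ + 6) + 0)) = -9589 - (14988 + (11/2 + 0)) = -9589 - (14988 + 11/2) = -9589 - 1*29987/2 = -9589 - 29987/2 = -49165/2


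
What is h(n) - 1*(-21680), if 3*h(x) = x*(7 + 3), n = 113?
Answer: 66170/3 ≈ 22057.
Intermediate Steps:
h(x) = 10*x/3 (h(x) = (x*(7 + 3))/3 = (x*10)/3 = (10*x)/3 = 10*x/3)
h(n) - 1*(-21680) = (10/3)*113 - 1*(-21680) = 1130/3 + 21680 = 66170/3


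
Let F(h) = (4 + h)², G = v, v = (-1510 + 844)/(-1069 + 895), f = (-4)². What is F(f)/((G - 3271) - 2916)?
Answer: -725/11207 ≈ -0.064692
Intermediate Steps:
f = 16
v = 111/29 (v = -666/(-174) = -666*(-1/174) = 111/29 ≈ 3.8276)
G = 111/29 ≈ 3.8276
F(f)/((G - 3271) - 2916) = (4 + 16)²/((111/29 - 3271) - 2916) = 20²/(-94748/29 - 2916) = 400/(-179312/29) = 400*(-29/179312) = -725/11207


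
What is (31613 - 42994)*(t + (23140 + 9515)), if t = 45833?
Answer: -893271928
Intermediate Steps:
(31613 - 42994)*(t + (23140 + 9515)) = (31613 - 42994)*(45833 + (23140 + 9515)) = -11381*(45833 + 32655) = -11381*78488 = -893271928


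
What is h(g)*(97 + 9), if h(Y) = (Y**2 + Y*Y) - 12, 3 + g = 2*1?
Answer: -1060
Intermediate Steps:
g = -1 (g = -3 + 2*1 = -3 + 2 = -1)
h(Y) = -12 + 2*Y**2 (h(Y) = (Y**2 + Y**2) - 12 = 2*Y**2 - 12 = -12 + 2*Y**2)
h(g)*(97 + 9) = (-12 + 2*(-1)**2)*(97 + 9) = (-12 + 2*1)*106 = (-12 + 2)*106 = -10*106 = -1060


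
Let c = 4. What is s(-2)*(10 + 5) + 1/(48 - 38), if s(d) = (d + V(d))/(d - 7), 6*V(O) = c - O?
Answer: 53/30 ≈ 1.7667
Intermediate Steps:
V(O) = 2/3 - O/6 (V(O) = (4 - O)/6 = 2/3 - O/6)
s(d) = (2/3 + 5*d/6)/(-7 + d) (s(d) = (d + (2/3 - d/6))/(d - 7) = (2/3 + 5*d/6)/(-7 + d))
s(-2)*(10 + 5) + 1/(48 - 38) = ((4 + 5*(-2))/(6*(-7 - 2)))*(10 + 5) + 1/(48 - 38) = ((1/6)*(4 - 10)/(-9))*15 + 1/10 = ((1/6)*(-1/9)*(-6))*15 + 1/10 = (1/9)*15 + 1/10 = 5/3 + 1/10 = 53/30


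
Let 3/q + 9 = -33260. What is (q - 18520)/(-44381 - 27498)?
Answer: 616141883/2391342451 ≈ 0.25766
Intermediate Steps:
q = -3/33269 (q = 3/(-9 - 33260) = 3/(-33269) = 3*(-1/33269) = -3/33269 ≈ -9.0174e-5)
(q - 18520)/(-44381 - 27498) = (-3/33269 - 18520)/(-44381 - 27498) = -616141883/33269/(-71879) = -616141883/33269*(-1/71879) = 616141883/2391342451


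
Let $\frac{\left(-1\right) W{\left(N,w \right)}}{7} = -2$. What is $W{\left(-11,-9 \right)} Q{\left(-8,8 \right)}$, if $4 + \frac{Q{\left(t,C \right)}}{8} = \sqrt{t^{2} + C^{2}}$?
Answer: $-448 + 896 \sqrt{2} \approx 819.14$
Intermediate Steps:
$W{\left(N,w \right)} = 14$ ($W{\left(N,w \right)} = \left(-7\right) \left(-2\right) = 14$)
$Q{\left(t,C \right)} = -32 + 8 \sqrt{C^{2} + t^{2}}$ ($Q{\left(t,C \right)} = -32 + 8 \sqrt{t^{2} + C^{2}} = -32 + 8 \sqrt{C^{2} + t^{2}}$)
$W{\left(-11,-9 \right)} Q{\left(-8,8 \right)} = 14 \left(-32 + 8 \sqrt{8^{2} + \left(-8\right)^{2}}\right) = 14 \left(-32 + 8 \sqrt{64 + 64}\right) = 14 \left(-32 + 8 \sqrt{128}\right) = 14 \left(-32 + 8 \cdot 8 \sqrt{2}\right) = 14 \left(-32 + 64 \sqrt{2}\right) = -448 + 896 \sqrt{2}$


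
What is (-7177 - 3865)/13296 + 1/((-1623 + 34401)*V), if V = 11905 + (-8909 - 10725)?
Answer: -233116093675/280702007496 ≈ -0.83047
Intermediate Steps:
V = -7729 (V = 11905 - 19634 = -7729)
(-7177 - 3865)/13296 + 1/((-1623 + 34401)*V) = (-7177 - 3865)/13296 + 1/((-1623 + 34401)*(-7729)) = -11042*1/13296 - 1/7729/32778 = -5521/6648 + (1/32778)*(-1/7729) = -5521/6648 - 1/253341162 = -233116093675/280702007496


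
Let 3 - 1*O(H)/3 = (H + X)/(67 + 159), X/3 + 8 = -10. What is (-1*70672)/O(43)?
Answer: -15971872/2067 ≈ -7727.1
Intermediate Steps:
X = -54 (X = -24 + 3*(-10) = -24 - 30 = -54)
O(H) = 1098/113 - 3*H/226 (O(H) = 9 - 3*(H - 54)/(67 + 159) = 9 - 3*(-54 + H)/226 = 9 - 3*(-27/113 + H/226) = 9 + (81/113 - 3*H/226) = 1098/113 - 3*H/226)
(-1*70672)/O(43) = (-1*70672)/(1098/113 - 3/226*43) = -70672/(1098/113 - 129/226) = -70672/2067/226 = -70672*226/2067 = -15971872/2067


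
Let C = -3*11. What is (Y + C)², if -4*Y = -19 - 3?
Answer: 3025/4 ≈ 756.25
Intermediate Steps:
Y = 11/2 (Y = -(-19 - 3)/4 = -¼*(-22) = 11/2 ≈ 5.5000)
C = -33
(Y + C)² = (11/2 - 33)² = (-55/2)² = 3025/4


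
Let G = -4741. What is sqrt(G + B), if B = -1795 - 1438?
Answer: 3*I*sqrt(886) ≈ 89.297*I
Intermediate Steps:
B = -3233
sqrt(G + B) = sqrt(-4741 - 3233) = sqrt(-7974) = 3*I*sqrt(886)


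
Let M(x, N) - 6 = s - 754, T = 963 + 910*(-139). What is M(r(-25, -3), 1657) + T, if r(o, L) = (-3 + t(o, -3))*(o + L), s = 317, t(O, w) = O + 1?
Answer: -125958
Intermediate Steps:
t(O, w) = 1 + O
T = -125527 (T = 963 - 126490 = -125527)
r(o, L) = (-2 + o)*(L + o) (r(o, L) = (-3 + (1 + o))*(o + L) = (-2 + o)*(L + o))
M(x, N) = -431 (M(x, N) = 6 + (317 - 754) = 6 - 437 = -431)
M(r(-25, -3), 1657) + T = -431 - 125527 = -125958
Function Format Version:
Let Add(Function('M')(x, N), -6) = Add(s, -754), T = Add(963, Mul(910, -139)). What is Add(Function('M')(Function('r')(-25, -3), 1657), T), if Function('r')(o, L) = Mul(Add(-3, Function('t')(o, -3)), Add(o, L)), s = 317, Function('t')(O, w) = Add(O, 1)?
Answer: -125958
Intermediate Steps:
Function('t')(O, w) = Add(1, O)
T = -125527 (T = Add(963, -126490) = -125527)
Function('r')(o, L) = Mul(Add(-2, o), Add(L, o)) (Function('r')(o, L) = Mul(Add(-3, Add(1, o)), Add(o, L)) = Mul(Add(-2, o), Add(L, o)))
Function('M')(x, N) = -431 (Function('M')(x, N) = Add(6, Add(317, -754)) = Add(6, -437) = -431)
Add(Function('M')(Function('r')(-25, -3), 1657), T) = Add(-431, -125527) = -125958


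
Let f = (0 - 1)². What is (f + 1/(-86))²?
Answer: 7225/7396 ≈ 0.97688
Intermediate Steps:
f = 1 (f = (-1)² = 1)
(f + 1/(-86))² = (1 + 1/(-86))² = (1 - 1/86)² = (85/86)² = 7225/7396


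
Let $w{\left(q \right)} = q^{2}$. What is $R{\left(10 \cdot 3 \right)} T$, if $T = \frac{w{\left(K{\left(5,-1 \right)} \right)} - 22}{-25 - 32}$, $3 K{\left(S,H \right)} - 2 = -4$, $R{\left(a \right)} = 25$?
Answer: $\frac{4850}{513} \approx 9.4542$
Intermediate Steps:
$K{\left(S,H \right)} = - \frac{2}{3}$ ($K{\left(S,H \right)} = \frac{2}{3} + \frac{1}{3} \left(-4\right) = \frac{2}{3} - \frac{4}{3} = - \frac{2}{3}$)
$T = \frac{194}{513}$ ($T = \frac{\left(- \frac{2}{3}\right)^{2} - 22}{-25 - 32} = \frac{\frac{4}{9} - 22}{-57} = \left(- \frac{194}{9}\right) \left(- \frac{1}{57}\right) = \frac{194}{513} \approx 0.37817$)
$R{\left(10 \cdot 3 \right)} T = 25 \cdot \frac{194}{513} = \frac{4850}{513}$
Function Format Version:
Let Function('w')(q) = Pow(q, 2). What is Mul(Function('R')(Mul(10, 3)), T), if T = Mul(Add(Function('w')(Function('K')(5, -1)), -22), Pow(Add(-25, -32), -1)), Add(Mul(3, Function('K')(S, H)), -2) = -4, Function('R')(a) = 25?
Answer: Rational(4850, 513) ≈ 9.4542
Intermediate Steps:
Function('K')(S, H) = Rational(-2, 3) (Function('K')(S, H) = Add(Rational(2, 3), Mul(Rational(1, 3), -4)) = Add(Rational(2, 3), Rational(-4, 3)) = Rational(-2, 3))
T = Rational(194, 513) (T = Mul(Add(Pow(Rational(-2, 3), 2), -22), Pow(Add(-25, -32), -1)) = Mul(Add(Rational(4, 9), -22), Pow(-57, -1)) = Mul(Rational(-194, 9), Rational(-1, 57)) = Rational(194, 513) ≈ 0.37817)
Mul(Function('R')(Mul(10, 3)), T) = Mul(25, Rational(194, 513)) = Rational(4850, 513)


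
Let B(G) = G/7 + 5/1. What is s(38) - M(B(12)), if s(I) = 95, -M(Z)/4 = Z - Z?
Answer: 95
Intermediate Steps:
B(G) = 5 + G/7 (B(G) = G*(⅐) + 5*1 = G/7 + 5 = 5 + G/7)
M(Z) = 0 (M(Z) = -4*(Z - Z) = -4*0 = 0)
s(38) - M(B(12)) = 95 - 1*0 = 95 + 0 = 95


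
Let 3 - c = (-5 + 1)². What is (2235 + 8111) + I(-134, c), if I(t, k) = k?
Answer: 10333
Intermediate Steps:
c = -13 (c = 3 - (-5 + 1)² = 3 - 1*(-4)² = 3 - 1*16 = 3 - 16 = -13)
(2235 + 8111) + I(-134, c) = (2235 + 8111) - 13 = 10346 - 13 = 10333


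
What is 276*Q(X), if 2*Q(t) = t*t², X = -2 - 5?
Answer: -47334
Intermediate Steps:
X = -7
Q(t) = t³/2 (Q(t) = (t*t²)/2 = t³/2)
276*Q(X) = 276*((½)*(-7)³) = 276*((½)*(-343)) = 276*(-343/2) = -47334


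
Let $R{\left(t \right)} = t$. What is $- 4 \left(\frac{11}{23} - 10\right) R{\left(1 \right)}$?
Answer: $\frac{876}{23} \approx 38.087$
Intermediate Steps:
$- 4 \left(\frac{11}{23} - 10\right) R{\left(1 \right)} = - 4 \left(\frac{11}{23} - 10\right) 1 = \left(-4\right) \left(- \frac{219}{23}\right) 1 = \frac{876}{23} \cdot 1 = \frac{876}{23}$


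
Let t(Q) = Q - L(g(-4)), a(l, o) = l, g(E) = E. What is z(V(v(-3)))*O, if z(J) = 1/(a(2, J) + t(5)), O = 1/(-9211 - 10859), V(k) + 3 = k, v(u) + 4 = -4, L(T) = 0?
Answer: -1/140490 ≈ -7.1179e-6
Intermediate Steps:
v(u) = -8 (v(u) = -4 - 4 = -8)
V(k) = -3 + k
t(Q) = Q (t(Q) = Q - 1*0 = Q + 0 = Q)
O = -1/20070 (O = 1/(-20070) = -1/20070 ≈ -4.9826e-5)
z(J) = ⅐ (z(J) = 1/(2 + 5) = 1/7 = ⅐)
z(V(v(-3)))*O = (⅐)*(-1/20070) = -1/140490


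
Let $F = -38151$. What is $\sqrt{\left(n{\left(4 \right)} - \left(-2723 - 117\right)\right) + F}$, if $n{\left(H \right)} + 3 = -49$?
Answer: $i \sqrt{35363} \approx 188.05 i$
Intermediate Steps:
$n{\left(H \right)} = -52$ ($n{\left(H \right)} = -3 - 49 = -52$)
$\sqrt{\left(n{\left(4 \right)} - \left(-2723 - 117\right)\right) + F} = \sqrt{\left(-52 - \left(-2723 - 117\right)\right) - 38151} = \sqrt{\left(-52 - -2840\right) - 38151} = \sqrt{\left(-52 + 2840\right) - 38151} = \sqrt{2788 - 38151} = \sqrt{-35363} = i \sqrt{35363}$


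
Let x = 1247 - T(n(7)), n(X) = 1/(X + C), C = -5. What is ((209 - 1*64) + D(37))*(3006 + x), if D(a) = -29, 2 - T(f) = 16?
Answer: 494972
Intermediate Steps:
n(X) = 1/(-5 + X) (n(X) = 1/(X - 5) = 1/(-5 + X))
T(f) = -14 (T(f) = 2 - 1*16 = 2 - 16 = -14)
x = 1261 (x = 1247 - 1*(-14) = 1247 + 14 = 1261)
((209 - 1*64) + D(37))*(3006 + x) = ((209 - 1*64) - 29)*(3006 + 1261) = ((209 - 64) - 29)*4267 = (145 - 29)*4267 = 116*4267 = 494972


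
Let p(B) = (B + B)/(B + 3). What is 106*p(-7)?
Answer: 371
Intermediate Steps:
p(B) = 2*B/(3 + B) (p(B) = (2*B)/(3 + B) = 2*B/(3 + B))
106*p(-7) = 106*(2*(-7)/(3 - 7)) = 106*(2*(-7)/(-4)) = 106*(2*(-7)*(-1/4)) = 106*(7/2) = 371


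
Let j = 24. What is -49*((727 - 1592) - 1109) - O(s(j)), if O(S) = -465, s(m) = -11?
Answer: 97191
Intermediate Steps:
-49*((727 - 1592) - 1109) - O(s(j)) = -49*((727 - 1592) - 1109) - 1*(-465) = -49*(-865 - 1109) + 465 = -49*(-1974) + 465 = 96726 + 465 = 97191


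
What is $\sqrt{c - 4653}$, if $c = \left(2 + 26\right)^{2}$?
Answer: $i \sqrt{3869} \approx 62.201 i$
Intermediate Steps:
$c = 784$ ($c = 28^{2} = 784$)
$\sqrt{c - 4653} = \sqrt{784 - 4653} = \sqrt{-3869} = i \sqrt{3869}$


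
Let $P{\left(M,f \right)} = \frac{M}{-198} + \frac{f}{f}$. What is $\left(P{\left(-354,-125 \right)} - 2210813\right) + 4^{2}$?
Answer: $- \frac{72956209}{33} \approx -2.2108 \cdot 10^{6}$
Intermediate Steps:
$P{\left(M,f \right)} = 1 - \frac{M}{198}$ ($P{\left(M,f \right)} = M \left(- \frac{1}{198}\right) + 1 = - \frac{M}{198} + 1 = 1 - \frac{M}{198}$)
$\left(P{\left(-354,-125 \right)} - 2210813\right) + 4^{2} = \left(\left(1 - - \frac{59}{33}\right) - 2210813\right) + 4^{2} = \left(\left(1 + \frac{59}{33}\right) - 2210813\right) + 16 = \left(\frac{92}{33} - 2210813\right) + 16 = - \frac{72956737}{33} + 16 = - \frac{72956209}{33}$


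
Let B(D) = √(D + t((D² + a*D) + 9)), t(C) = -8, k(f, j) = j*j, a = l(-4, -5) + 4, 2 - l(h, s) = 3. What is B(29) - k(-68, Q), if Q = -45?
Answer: -2025 + √21 ≈ -2020.4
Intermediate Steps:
l(h, s) = -1 (l(h, s) = 2 - 1*3 = 2 - 3 = -1)
a = 3 (a = -1 + 4 = 3)
k(f, j) = j²
B(D) = √(-8 + D) (B(D) = √(D - 8) = √(-8 + D))
B(29) - k(-68, Q) = √(-8 + 29) - 1*(-45)² = √21 - 1*2025 = √21 - 2025 = -2025 + √21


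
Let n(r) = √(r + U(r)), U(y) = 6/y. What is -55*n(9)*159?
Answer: -2915*√87 ≈ -27189.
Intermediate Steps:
n(r) = √(r + 6/r)
-55*n(9)*159 = -55*√(9 + 6/9)*159 = -55*√(9 + 6*(⅑))*159 = -55*√(9 + ⅔)*159 = -55*√87/3*159 = -2915*√87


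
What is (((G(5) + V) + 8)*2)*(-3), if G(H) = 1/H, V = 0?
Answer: -246/5 ≈ -49.200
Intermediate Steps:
(((G(5) + V) + 8)*2)*(-3) = (((1/5 + 0) + 8)*2)*(-3) = (((⅕ + 0) + 8)*2)*(-3) = ((⅕ + 8)*2)*(-3) = ((41/5)*2)*(-3) = (82/5)*(-3) = -246/5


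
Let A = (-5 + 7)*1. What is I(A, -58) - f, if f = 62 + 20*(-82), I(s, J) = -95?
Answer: 1483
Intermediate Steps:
A = 2 (A = 2*1 = 2)
f = -1578 (f = 62 - 1640 = -1578)
I(A, -58) - f = -95 - 1*(-1578) = -95 + 1578 = 1483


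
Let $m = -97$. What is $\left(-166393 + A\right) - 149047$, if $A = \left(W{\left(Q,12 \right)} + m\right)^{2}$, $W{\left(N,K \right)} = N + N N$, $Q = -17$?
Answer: $-284815$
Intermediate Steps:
$W{\left(N,K \right)} = N + N^{2}$
$A = 30625$ ($A = \left(- 17 \left(1 - 17\right) - 97\right)^{2} = \left(\left(-17\right) \left(-16\right) - 97\right)^{2} = \left(272 - 97\right)^{2} = 175^{2} = 30625$)
$\left(-166393 + A\right) - 149047 = \left(-166393 + 30625\right) - 149047 = -135768 - 149047 = -284815$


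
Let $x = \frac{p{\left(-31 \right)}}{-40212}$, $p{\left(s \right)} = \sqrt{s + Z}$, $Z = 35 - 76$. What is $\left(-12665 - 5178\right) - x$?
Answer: $-17843 + \frac{i \sqrt{2}}{6702} \approx -17843.0 + 0.00021101 i$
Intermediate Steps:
$Z = -41$ ($Z = 35 - 76 = -41$)
$p{\left(s \right)} = \sqrt{-41 + s}$ ($p{\left(s \right)} = \sqrt{s - 41} = \sqrt{-41 + s}$)
$x = - \frac{i \sqrt{2}}{6702}$ ($x = \frac{\sqrt{-41 - 31}}{-40212} = \sqrt{-72} \left(- \frac{1}{40212}\right) = 6 i \sqrt{2} \left(- \frac{1}{40212}\right) = - \frac{i \sqrt{2}}{6702} \approx - 0.00021101 i$)
$\left(-12665 - 5178\right) - x = \left(-12665 - 5178\right) - - \frac{i \sqrt{2}}{6702} = \left(-12665 - 5178\right) + \frac{i \sqrt{2}}{6702} = -17843 + \frac{i \sqrt{2}}{6702}$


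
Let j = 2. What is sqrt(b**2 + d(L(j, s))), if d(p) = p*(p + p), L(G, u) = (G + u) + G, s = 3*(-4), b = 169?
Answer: sqrt(28689) ≈ 169.38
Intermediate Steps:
s = -12
L(G, u) = u + 2*G
d(p) = 2*p**2 (d(p) = p*(2*p) = 2*p**2)
sqrt(b**2 + d(L(j, s))) = sqrt(169**2 + 2*(-12 + 2*2)**2) = sqrt(28561 + 2*(-12 + 4)**2) = sqrt(28561 + 2*(-8)**2) = sqrt(28561 + 2*64) = sqrt(28561 + 128) = sqrt(28689)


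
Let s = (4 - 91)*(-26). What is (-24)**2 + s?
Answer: 2838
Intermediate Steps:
s = 2262 (s = -87*(-26) = 2262)
(-24)**2 + s = (-24)**2 + 2262 = 576 + 2262 = 2838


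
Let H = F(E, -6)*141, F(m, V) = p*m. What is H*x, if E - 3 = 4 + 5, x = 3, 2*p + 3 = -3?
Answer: -15228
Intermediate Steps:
p = -3 (p = -3/2 + (½)*(-3) = -3/2 - 3/2 = -3)
E = 12 (E = 3 + (4 + 5) = 3 + 9 = 12)
F(m, V) = -3*m
H = -5076 (H = -3*12*141 = -36*141 = -5076)
H*x = -5076*3 = -15228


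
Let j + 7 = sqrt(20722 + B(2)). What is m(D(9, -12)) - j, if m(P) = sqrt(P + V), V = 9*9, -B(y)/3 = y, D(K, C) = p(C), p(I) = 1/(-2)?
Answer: 7 + sqrt(322)/2 - 2*sqrt(5179) ≈ -127.96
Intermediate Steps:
p(I) = -1/2
D(K, C) = -1/2
B(y) = -3*y
V = 81
m(P) = sqrt(81 + P) (m(P) = sqrt(P + 81) = sqrt(81 + P))
j = -7 + 2*sqrt(5179) (j = -7 + sqrt(20722 - 3*2) = -7 + sqrt(20722 - 6) = -7 + sqrt(20716) = -7 + 2*sqrt(5179) ≈ 136.93)
m(D(9, -12)) - j = sqrt(81 - 1/2) - (-7 + 2*sqrt(5179)) = sqrt(161/2) + (7 - 2*sqrt(5179)) = sqrt(322)/2 + (7 - 2*sqrt(5179)) = 7 + sqrt(322)/2 - 2*sqrt(5179)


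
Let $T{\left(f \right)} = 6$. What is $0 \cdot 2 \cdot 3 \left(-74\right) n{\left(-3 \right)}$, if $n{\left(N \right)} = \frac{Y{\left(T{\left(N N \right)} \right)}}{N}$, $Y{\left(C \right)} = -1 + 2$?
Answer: $0$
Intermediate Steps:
$Y{\left(C \right)} = 1$
$n{\left(N \right)} = \frac{1}{N}$ ($n{\left(N \right)} = 1 \frac{1}{N} = \frac{1}{N}$)
$0 \cdot 2 \cdot 3 \left(-74\right) n{\left(-3 \right)} = \frac{0 \cdot 2 \cdot 3 \left(-74\right)}{-3} = 0 \cdot 3 \left(-74\right) \left(- \frac{1}{3}\right) = 0 \left(-74\right) \left(- \frac{1}{3}\right) = 0 \left(- \frac{1}{3}\right) = 0$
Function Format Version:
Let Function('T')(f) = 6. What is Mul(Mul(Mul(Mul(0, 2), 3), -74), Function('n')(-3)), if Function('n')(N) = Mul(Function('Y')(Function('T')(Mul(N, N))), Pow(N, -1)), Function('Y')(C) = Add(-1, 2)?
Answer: 0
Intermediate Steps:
Function('Y')(C) = 1
Function('n')(N) = Pow(N, -1) (Function('n')(N) = Mul(1, Pow(N, -1)) = Pow(N, -1))
Mul(Mul(Mul(Mul(0, 2), 3), -74), Function('n')(-3)) = Mul(Mul(Mul(Mul(0, 2), 3), -74), Pow(-3, -1)) = Mul(Mul(Mul(0, 3), -74), Rational(-1, 3)) = Mul(Mul(0, -74), Rational(-1, 3)) = Mul(0, Rational(-1, 3)) = 0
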